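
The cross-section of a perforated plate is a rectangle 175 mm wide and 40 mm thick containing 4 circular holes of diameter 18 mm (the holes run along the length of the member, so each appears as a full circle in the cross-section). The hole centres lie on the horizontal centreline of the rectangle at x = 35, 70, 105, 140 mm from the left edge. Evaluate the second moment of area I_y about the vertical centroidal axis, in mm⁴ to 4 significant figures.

Treat the section as a set of non-overlapping primitives; coordinates are from the bounding-box lower-left.
Plate: 175 × 40, A = 7 000 mm², x = 87.5 mm, Ī = 17 864 583 mm⁴.
Hole 1 (subtracted): ⌀18, A = 254.469 mm², x = 35 mm, Ī = 5 153 mm⁴.
Hole 2 (subtracted): ⌀18, A = 254.469 mm², x = 70 mm, Ī = 5 153 mm⁴.
Hole 3 (subtracted): ⌀18, A = 254.469 mm², x = 105 mm, Ī = 5 153 mm⁴.
Hole 4 (subtracted): ⌀18, A = 254.469 mm², x = 140 mm, Ī = 5 153 mm⁴.
By symmetry the centroid is at mid-width, x̄ = 87.5 mm.
Transfer each piece to the vertical centroidal axis using Ī + A·d² with d = x − 87.5:
  plate: d = 0 mm → contributes +17 864 583 mm⁴
  hole 1: d = -52.5 mm → contributes −706 533 mm⁴
  hole 2: d = -17.5 mm → contributes −83084.1 mm⁴
  hole 3: d = 17.5 mm → contributes −83084.1 mm⁴
  hole 4: d = 52.5 mm → contributes −706 533 mm⁴
Total I = 16 285 349 mm⁴.

I_y ≈ 1.629 × 10⁷ mm⁴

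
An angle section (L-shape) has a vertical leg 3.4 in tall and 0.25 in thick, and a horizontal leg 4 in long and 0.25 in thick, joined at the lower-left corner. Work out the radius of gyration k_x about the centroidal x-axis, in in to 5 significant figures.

k_x ≈ 1.0390 in

Split into non-overlapping primitives; take the origin at the lower-left of the bounding box.
Vertical leg: 0.25 × 3.4, A = 0.85 in², y = 1.7 in, Ī = 0.8188333 in⁴.
Horizontal leg (remainder): 3.75 × 0.25, A = 0.9375 in², y = 0.125 in, Ī = 0.004882813 in⁴.
Centroid: ȳ = ΣA·y / ΣA = 0.873951 in.
Transfer each piece to the centroidal x-axis using Ī + A·d² with d = y − 0.873951:
  vertical leg: d = 0.826049 in → contributes +1.398837 in⁴
  horizontal leg (remainder): d = -0.748951 in → contributes +0.5307525 in⁴
Total I = 1.929589 in⁴.
Radius of gyration: k = √(I/A) = √(1.929589 / 1.7875) = 1.038985 in.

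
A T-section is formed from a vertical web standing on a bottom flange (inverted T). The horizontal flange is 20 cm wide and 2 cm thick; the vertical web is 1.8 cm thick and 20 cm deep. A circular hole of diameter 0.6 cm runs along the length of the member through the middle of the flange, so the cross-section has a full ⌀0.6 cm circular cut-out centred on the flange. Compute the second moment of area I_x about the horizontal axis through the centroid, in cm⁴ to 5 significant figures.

Decompose the section into non-overlapping parts with the origin at the bottom-left of its bounding rectangle.
Flange: 20 × 2, A = 40 cm², y = 1 cm, Ī = 13.33333 cm⁴.
Web: 1.8 × 20, A = 36 cm², y = 12 cm, Ī = 1 200 cm⁴.
Hole (subtracted): ⌀0.6, A = 0.2827433 cm², y = 1 cm, Ī = 0.006361725 cm⁴.
Centroid: ȳ = ΣA·y / ΣA = 6.229983 cm.
Transfer each piece to the horizontal axis through the centroid using Ī + A·d² with d = y − 6.229983:
  flange: d = -5.229983 cm → contributes +1107.442 cm⁴
  web: d = 5.770017 cm → contributes +2398.551 cm⁴
  hole: d = -5.229983 cm → contributes −7.740163 cm⁴
Total I = 3498.254 cm⁴.

I_x ≈ 3498.3 cm⁴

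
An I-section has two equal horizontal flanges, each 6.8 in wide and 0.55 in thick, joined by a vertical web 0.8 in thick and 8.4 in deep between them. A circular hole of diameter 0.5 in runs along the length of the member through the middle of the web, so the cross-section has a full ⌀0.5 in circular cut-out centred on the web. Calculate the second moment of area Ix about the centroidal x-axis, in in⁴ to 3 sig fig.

Ix ≈ 189 in⁴

Split into non-overlapping primitives; take the origin at the lower-left of the bounding box.
Bottom flange: 6.8 × 0.55, A = 3.74 in², y = 0.275 in, Ī = 0.094279 in⁴.
Web: 0.8 × 8.4, A = 6.72 in², y = 4.75 in, Ī = 39.514 in⁴.
Top flange: 6.8 × 0.55, A = 3.74 in², y = 9.225 in, Ī = 0.094279 in⁴.
Hole (subtracted): ⌀0.5, A = 0.19635 in², y = 4.75 in, Ī = 0.003068 in⁴.
By symmetry the centroid is at mid-height, ȳ = 4.75 in.
Transfer each piece to the centroidal x-axis using Ī + A·d² with d = y − 4.75:
  bottom flange: d = -4.475 in → contributes +74.99 in⁴
  web: d = 0 in → contributes +39.514 in⁴
  top flange: d = 4.475 in → contributes +74.99 in⁴
  hole: d = 0 in → contributes −0.003068 in⁴
Total I = 189.49 in⁴.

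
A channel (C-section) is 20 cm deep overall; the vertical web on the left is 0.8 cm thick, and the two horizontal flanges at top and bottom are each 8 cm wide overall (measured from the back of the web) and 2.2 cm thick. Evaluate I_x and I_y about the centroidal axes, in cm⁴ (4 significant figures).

I_x ≈ 3055 cm⁴, I_y ≈ 307.8 cm⁴

Split into non-overlapping primitives; take the origin at the lower-left of the bounding box.
Web: 0.8 × 20, A = 16 cm², y = 10 cm, Ī = 533.333 cm⁴.
Top flange (beyond web): 7.2 × 2.2, A = 15.84 cm², y = 18.9 cm, Ī = 6.3888 cm⁴.
Bottom flange (beyond web): 7.2 × 2.2, A = 15.84 cm², y = 1.1 cm, Ī = 6.3888 cm⁴.
By symmetry the centroid is at mid-height, ȳ = 10 cm.
Transfer each piece to the centroidal x-axis using Ī + A·d² with d = y − 10:
  web: d = 0 cm → contributes +533.333 cm⁴
  top flange (beyond web): d = 8.9 cm → contributes +1261.08 cm⁴
  bottom flange (beyond web): d = -8.9 cm → contributes +1261.08 cm⁴
Total I = 3055.48 cm⁴.
For the y-axis: x̄ = 3.05772 cm.
Repeating about the centroidal y-axis gives I_y = 307.805 cm⁴.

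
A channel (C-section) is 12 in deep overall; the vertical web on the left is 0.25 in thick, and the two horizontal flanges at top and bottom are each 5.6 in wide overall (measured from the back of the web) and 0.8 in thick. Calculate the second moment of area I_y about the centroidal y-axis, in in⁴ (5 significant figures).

Split into non-overlapping primitives; take the origin at the lower-left of the bounding box.
Web: 0.25 × 12, A = 3 in², x = 0.125 in, Ī = 0.015625 in⁴.
Top flange (beyond web): 5.35 × 0.8, A = 4.28 in², x = 2.925 in, Ī = 10.20869 in⁴.
Bottom flange (beyond web): 5.35 × 0.8, A = 4.28 in², x = 2.925 in, Ī = 10.20869 in⁴.
Centroid: x̄ = ΣA·x / ΣA = 2.198356 in.
Transfer each piece to the centroidal y-axis using Ī + A·d² with d = x − 2.198356:
  web: d = -2.073356 in → contributes +12.91205 in⁴
  top flange (beyond web): d = 0.7266436 in → contributes +12.46858 in⁴
  bottom flange (beyond web): d = 0.7266436 in → contributes +12.46858 in⁴
Total I = 37.8492 in⁴.

I_y ≈ 37.849 in⁴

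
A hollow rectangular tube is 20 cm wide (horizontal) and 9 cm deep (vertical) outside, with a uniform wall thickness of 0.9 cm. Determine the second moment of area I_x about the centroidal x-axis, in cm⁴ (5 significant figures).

I_x ≈ 648.91 cm⁴

Treat the section as a set of non-overlapping primitives; coordinates are from the bounding-box lower-left.
Outer rectangle: 20 × 9, A = 180 cm², y = 4.5 cm, Ī = 1 215 cm⁴.
Inner void (subtracted): 18.2 × 7.2, A = 131.04 cm², y = 4.5 cm, Ī = 566.0928 cm⁴.
By symmetry the centroid is at mid-height, ȳ = 4.5 cm.
All pieces are centred on the centroidal x-axis, so I = ΣĪ (holes subtracted) = 648.9072 cm⁴.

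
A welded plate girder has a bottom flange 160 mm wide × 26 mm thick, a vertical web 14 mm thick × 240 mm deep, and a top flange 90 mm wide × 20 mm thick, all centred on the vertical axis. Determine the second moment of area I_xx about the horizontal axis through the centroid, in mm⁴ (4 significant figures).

Treat the section as a set of non-overlapping primitives; coordinates are from the bounding-box lower-left.
Bottom plate: 160 × 26, A = 4 160 mm², y = 13 mm, Ī = 234 347 mm⁴.
Web plate: 14 × 240, A = 3 360 mm², y = 146 mm, Ī = 16 128 000 mm⁴.
Top plate: 90 × 20, A = 1 800 mm², y = 276 mm, Ī = 60 000 mm⁴.
Centroid: ȳ = ΣA·y / ΣA = 111.742 mm.
Transfer each piece to the horizontal axis through the centroid using Ī + A·d² with d = y − 111.742:
  bottom plate: d = -98.7425 mm → contributes +40 794 676 mm⁴
  web plate: d = 34.2575 mm → contributes +20 071 219 mm⁴
  top plate: d = 164.258 mm → contributes +48 624 954 mm⁴
Total I = 109 490 849 mm⁴.

I_xx ≈ 1.095 × 10⁸ mm⁴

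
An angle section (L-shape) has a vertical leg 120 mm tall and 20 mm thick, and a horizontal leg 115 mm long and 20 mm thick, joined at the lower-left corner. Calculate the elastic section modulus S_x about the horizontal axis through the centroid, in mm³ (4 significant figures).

S_x ≈ 6.815 × 10⁴ mm³

Split into non-overlapping primitives; take the origin at the lower-left of the bounding box.
Vertical leg: 20 × 120, A = 2 400 mm², y = 60 mm, Ī = 2 880 000 mm⁴.
Horizontal leg (remainder): 95 × 20, A = 1 900 mm², y = 10 mm, Ī = 63333.3 mm⁴.
Centroid: ȳ = ΣA·y / ΣA = 37.907 mm.
Transfer each piece to the horizontal axis through the centroid using Ī + A·d² with d = y − 37.907:
  vertical leg: d = 22.093 mm → contributes +4 051 444 mm⁴
  horizontal leg (remainder): d = -27.907 mm → contributes +1 543 052 mm⁴
Total I = 5 594 496 mm⁴.
Extreme fibre distance c = 82.093 mm; S = I/c = 68148.3 mm³.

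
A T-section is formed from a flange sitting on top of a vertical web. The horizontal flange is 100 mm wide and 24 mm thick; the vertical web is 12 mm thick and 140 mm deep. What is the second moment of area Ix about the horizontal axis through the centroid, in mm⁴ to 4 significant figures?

Ix ≈ 9.504 × 10⁶ mm⁴

Decompose the section into non-overlapping parts with the origin at the bottom-left of its bounding rectangle.
Flange: 100 × 24, A = 2 400 mm², y = 152 mm, Ī = 115 200 mm⁴.
Web: 12 × 140, A = 1 680 mm², y = 70 mm, Ī = 2 744 000 mm⁴.
Centroid: ȳ = ΣA·y / ΣA = 118.235 mm.
Transfer each piece to the horizontal axis through the centroid using Ī + A·d² with d = y − 118.235:
  flange: d = 33.7647 mm → contributes +2 851 333 mm⁴
  web: d = -48.2353 mm → contributes +6 652 761 mm⁴
Total I = 9 504 094 mm⁴.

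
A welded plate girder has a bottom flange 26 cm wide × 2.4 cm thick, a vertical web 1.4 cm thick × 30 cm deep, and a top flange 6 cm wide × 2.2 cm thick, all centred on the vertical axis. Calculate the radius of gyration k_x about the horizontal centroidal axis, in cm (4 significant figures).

k_x ≈ 12.22 cm

Split into non-overlapping primitives; take the origin at the lower-left of the bounding box.
Bottom plate: 26 × 2.4, A = 62.4 cm², y = 1.2 cm, Ī = 29.952 cm⁴.
Web plate: 1.4 × 30, A = 42 cm², y = 17.4 cm, Ī = 3 150 cm⁴.
Top plate: 6 × 2.2, A = 13.2 cm², y = 33.5 cm, Ī = 5.324 cm⁴.
Centroid: ȳ = ΣA·y / ΣA = 10.6112 cm.
Transfer each piece to the horizontal centroidal axis using Ī + A·d² with d = y − 10.6112:
  bottom plate: d = -9.41122 cm → contributes +5556.79 cm⁴
  web plate: d = 6.78878 cm → contributes +5085.67 cm⁴
  top plate: d = 22.8888 cm → contributes +6920.75 cm⁴
Total I = 17563.2 cm⁴.
Radius of gyration: k = √(I/A) = √(17563.2 / 117.6) = 12.2208 cm.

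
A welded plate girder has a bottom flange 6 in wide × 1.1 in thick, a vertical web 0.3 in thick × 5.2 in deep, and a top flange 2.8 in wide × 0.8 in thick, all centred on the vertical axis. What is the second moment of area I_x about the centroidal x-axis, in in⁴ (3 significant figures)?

I_x ≈ 70.9 in⁴

Treat the section as a set of non-overlapping primitives; coordinates are from the bounding-box lower-left.
Bottom plate: 6 × 1.1, A = 6.6 in², y = 0.55 in, Ī = 0.6655 in⁴.
Web plate: 0.3 × 5.2, A = 1.56 in², y = 3.7 in, Ī = 3.5152 in⁴.
Top plate: 2.8 × 0.8, A = 2.24 in², y = 6.7 in, Ī = 0.11947 in⁴.
Centroid: ȳ = ΣA·y / ΣA = 2.3471 in.
Transfer each piece to the centroidal x-axis using Ī + A·d² with d = y − 2.3471:
  bottom plate: d = -1.7971 in → contributes +21.981 in⁴
  web plate: d = 1.3529 in → contributes +6.3705 in⁴
  top plate: d = 4.3529 in → contributes +42.562 in⁴
Total I = 70.914 in⁴.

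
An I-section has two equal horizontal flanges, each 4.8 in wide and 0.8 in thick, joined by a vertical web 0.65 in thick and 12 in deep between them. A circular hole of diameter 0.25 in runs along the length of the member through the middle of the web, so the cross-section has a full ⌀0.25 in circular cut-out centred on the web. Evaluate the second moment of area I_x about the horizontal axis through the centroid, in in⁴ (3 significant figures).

I_x ≈ 409 in⁴

Treat the section as a set of non-overlapping primitives; coordinates are from the bounding-box lower-left.
Bottom flange: 4.8 × 0.8, A = 3.84 in², y = 0.4 in, Ī = 0.2048 in⁴.
Web: 0.65 × 12, A = 7.8 in², y = 6.8 in, Ī = 93.6 in⁴.
Top flange: 4.8 × 0.8, A = 3.84 in², y = 13.2 in, Ī = 0.2048 in⁴.
Hole (subtracted): ⌀0.25, A = 0.049087 in², y = 6.8 in, Ī = 0.00019175 in⁴.
By symmetry the centroid is at mid-height, ȳ = 6.8 in.
Transfer each piece to the horizontal axis through the centroid using Ī + A·d² with d = y − 6.8:
  bottom flange: d = -6.4 in → contributes +157.49 in⁴
  web: d = 0 in → contributes +93.6 in⁴
  top flange: d = 6.4 in → contributes +157.49 in⁴
  hole: d = 0 in → contributes −0.00019175 in⁴
Total I = 408.58 in⁴.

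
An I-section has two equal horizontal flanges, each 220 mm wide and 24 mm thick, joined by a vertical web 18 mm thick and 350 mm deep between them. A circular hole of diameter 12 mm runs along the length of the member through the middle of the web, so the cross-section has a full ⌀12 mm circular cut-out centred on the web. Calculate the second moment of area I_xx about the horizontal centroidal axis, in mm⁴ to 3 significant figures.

I_xx ≈ 4.34 × 10⁸ mm⁴

Decompose the section into non-overlapping parts with the origin at the bottom-left of its bounding rectangle.
Bottom flange: 220 × 24, A = 5 280 mm², y = 12 mm, Ī = 253 440 mm⁴.
Web: 18 × 350, A = 6 300 mm², y = 199 mm, Ī = 64 312 500 mm⁴.
Top flange: 220 × 24, A = 5 280 mm², y = 386 mm, Ī = 253 440 mm⁴.
Hole (subtracted): ⌀12, A = 113.1 mm², y = 199 mm, Ī = 1017.9 mm⁴.
By symmetry the centroid is at mid-height, ȳ = 199 mm.
Transfer each piece to the horizontal centroidal axis using Ī + A·d² with d = y − 199:
  bottom flange: d = -187 mm → contributes +184 889 760 mm⁴
  web: d = 0 mm → contributes +64 312 500 mm⁴
  top flange: d = 187 mm → contributes +184 889 760 mm⁴
  hole: d = 0 mm → contributes −1017.9 mm⁴
Total I = 434 091 002 mm⁴.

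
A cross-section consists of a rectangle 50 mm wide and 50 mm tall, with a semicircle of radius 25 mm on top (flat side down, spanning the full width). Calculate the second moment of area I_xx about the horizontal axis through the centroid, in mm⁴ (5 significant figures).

I_xx ≈ 1.4576 × 10⁶ mm⁴

Decompose the section into non-overlapping parts with the origin at the bottom-left of its bounding rectangle.
Rectangular body: 50 × 50, A = 2 500 mm², y = 25 mm, Ī = 520833.3 mm⁴.
Semicircular cap: semicircle r = 25, A = 981.7477 mm², y = 60.61033 mm, Ī = 42873.81 mm⁴.
Centroid: ȳ = ΣA·y / ΣA = 35.04104 mm.
Transfer each piece to the horizontal axis through the centroid using Ī + A·d² with d = y − 35.04104:
  rectangular body: d = -10.04104 mm → contributes +772889.4 mm⁴
  semicircular cap: d = 25.56929 mm → contributes +684729.4 mm⁴
Total I = 1 457 619 mm⁴.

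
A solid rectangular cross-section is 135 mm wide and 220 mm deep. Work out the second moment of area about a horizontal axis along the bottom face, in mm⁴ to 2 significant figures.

The section: 135 × 220, A = 29 700 mm², y = 110 mm, Ī = 119 790 000 mm⁴.
Transfer it to the base of the section using Ī + A·d² with d = y − 0:
  the section: d = 110 mm → contributes +479 160 000 mm⁴
Total I = 479 160 000 mm⁴.

I_base ≈ 4.8 × 10⁸ mm⁴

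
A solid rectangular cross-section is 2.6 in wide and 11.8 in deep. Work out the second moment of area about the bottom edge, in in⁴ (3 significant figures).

I_base ≈ 1420 in⁴

The section: 2.6 × 11.8, A = 30.68 in², y = 5.9 in, Ī = 355.99 in⁴.
Transfer it to the bottom edge using Ī + A·d² with d = y − 0:
  the section: d = 5.9 in → contributes +1 424 in⁴
Total I = 1 424 in⁴.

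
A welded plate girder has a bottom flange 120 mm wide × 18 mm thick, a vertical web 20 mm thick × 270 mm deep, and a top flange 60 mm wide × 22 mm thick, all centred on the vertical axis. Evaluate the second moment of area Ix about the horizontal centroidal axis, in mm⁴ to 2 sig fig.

Break the section into simple shapes (no overlaps), measuring from the bottom-left corner of the bounding box.
Bottom plate: 120 × 18, A = 2 160 mm², y = 9 mm, Ī = 58 320 mm⁴.
Web plate: 20 × 270, A = 5 400 mm², y = 153 mm, Ī = 32 805 000 mm⁴.
Top plate: 60 × 22, A = 1 320 mm², y = 299 mm, Ī = 53 240 mm⁴.
Centroid: ȳ = ΣA·y / ΣA = 139.7 mm.
Transfer each piece to the horizontal centroidal axis using Ī + A·d² with d = y − 139.7:
  bottom plate: d = -130.7 mm → contributes +36 942 766 mm⁴
  web plate: d = 13.32 mm → contributes +33 763 703 mm⁴
  top plate: d = 159.3 mm → contributes +33 560 437 mm⁴
Total I = 104 266 906 mm⁴.

Ix ≈ 1.0 × 10⁸ mm⁴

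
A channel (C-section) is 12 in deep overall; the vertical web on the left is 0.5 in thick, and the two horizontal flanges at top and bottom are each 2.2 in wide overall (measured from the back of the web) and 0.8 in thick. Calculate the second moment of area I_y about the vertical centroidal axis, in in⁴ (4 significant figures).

I_y ≈ 3.045 in⁴

Split into non-overlapping primitives; take the origin at the lower-left of the bounding box.
Web: 0.5 × 12, A = 6 in², x = 0.25 in, Ī = 0.125 in⁴.
Top flange (beyond web): 1.7 × 0.8, A = 1.36 in², x = 1.35 in, Ī = 0.327533 in⁴.
Bottom flange (beyond web): 1.7 × 0.8, A = 1.36 in², x = 1.35 in, Ī = 0.327533 in⁴.
Centroid: x̄ = ΣA·x / ΣA = 0.593119 in.
Transfer each piece to the vertical centroidal axis using Ī + A·d² with d = x − 0.593119:
  web: d = -0.343119 in → contributes +0.831385 in⁴
  top flange (beyond web): d = 0.756881 in → contributes +1.10663 in⁴
  bottom flange (beyond web): d = 0.756881 in → contributes +1.10663 in⁴
Total I = 3.04465 in⁴.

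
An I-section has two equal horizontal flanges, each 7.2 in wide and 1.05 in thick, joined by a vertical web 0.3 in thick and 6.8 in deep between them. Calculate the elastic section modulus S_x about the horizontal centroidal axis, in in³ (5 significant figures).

Treat the section as a set of non-overlapping primitives; coordinates are from the bounding-box lower-left.
Bottom flange: 7.2 × 1.05, A = 7.56 in², y = 0.525 in, Ī = 0.694575 in⁴.
Web: 0.3 × 6.8, A = 2.04 in², y = 4.45 in, Ī = 7.8608 in⁴.
Top flange: 7.2 × 1.05, A = 7.56 in², y = 8.375 in, Ī = 0.694575 in⁴.
By symmetry the centroid is at mid-height, ȳ = 4.45 in.
Transfer each piece to the horizontal centroidal axis using Ī + A·d² with d = y − 4.45:
  bottom flange: d = -3.925 in → contributes +117.1611 in⁴
  web: d = 0 in → contributes +7.8608 in⁴
  top flange: d = 3.925 in → contributes +117.1611 in⁴
Total I = 242.183 in⁴.
Extreme fibre distance c = 4.45 in; S = I/c = 54.42315 in³.

S_x ≈ 54.423 in³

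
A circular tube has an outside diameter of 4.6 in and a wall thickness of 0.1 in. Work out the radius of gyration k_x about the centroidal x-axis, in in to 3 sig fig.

Decompose the section into non-overlapping parts with the origin at the bottom-left of its bounding rectangle.
Outer circle: ⌀4.6, A = 16.619 in², y = 2.3 in, Ī = 21.979 in⁴.
Bore (subtracted): ⌀4.4, A = 15.205 in², y = 2.3 in, Ī = 18.398 in⁴.
By symmetry the centroid is at mid-height, ȳ = 2.3 in.
All pieces are centred on the centroidal x-axis, so I = ΣĪ (holes subtracted) = 3.5802 in⁴.
Radius of gyration: k = √(I/A) = √(3.5802 / 1.4137) = 1.5914 in.

k_x ≈ 1.59 in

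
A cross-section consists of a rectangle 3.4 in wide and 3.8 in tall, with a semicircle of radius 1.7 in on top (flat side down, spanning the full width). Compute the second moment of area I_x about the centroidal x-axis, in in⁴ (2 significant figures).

I_x ≈ 40 in⁴

Break the section into simple shapes (no overlaps), measuring from the bottom-left corner of the bounding box.
Rectangular body: 3.4 × 3.8, A = 12.92 in², y = 1.9 in, Ī = 15.55 in⁴.
Semicircular cap: semicircle r = 1.7, A = 4.54 in², y = 4.522 in, Ī = 0.9167 in⁴.
Centroid: ȳ = ΣA·y / ΣA = 2.582 in.
Transfer each piece to the centroidal x-axis using Ī + A·d² with d = y − 2.582:
  rectangular body: d = -0.6816 in → contributes +21.55 in⁴
  semicircular cap: d = 1.94 in → contributes +18 in⁴
Total I = 39.55 in⁴.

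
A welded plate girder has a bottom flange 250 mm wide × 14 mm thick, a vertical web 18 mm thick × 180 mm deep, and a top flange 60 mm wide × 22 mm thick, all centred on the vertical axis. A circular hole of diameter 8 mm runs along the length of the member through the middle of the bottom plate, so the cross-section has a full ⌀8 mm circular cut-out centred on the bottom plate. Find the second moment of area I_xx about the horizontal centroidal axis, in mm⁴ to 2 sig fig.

Treat the section as a set of non-overlapping primitives; coordinates are from the bounding-box lower-left.
Bottom plate: 250 × 14, A = 3 500 mm², y = 7 mm, Ī = 57 167 mm⁴.
Web plate: 18 × 180, A = 3 240 mm², y = 104 mm, Ī = 8 748 000 mm⁴.
Top plate: 60 × 22, A = 1 320 mm², y = 205 mm, Ī = 53 240 mm⁴.
Hole (subtracted): ⌀8, A = 50.27 mm², y = 7 mm, Ī = 201.1 mm⁴.
Centroid: ȳ = ΣA·y / ΣA = 78.87 mm.
Transfer each piece to the horizontal centroidal axis using Ī + A·d² with d = y − 78.87:
  bottom plate: d = -71.87 mm → contributes +18 134 474 mm⁴
  web plate: d = 25.13 mm → contributes +10 794 514 mm⁴
  top plate: d = 126.1 mm → contributes +21 053 641 mm⁴
  hole: d = -71.87 mm → contributes −259 820 mm⁴
Total I = 49 722 809 mm⁴.

I_xx ≈ 5.0 × 10⁷ mm⁴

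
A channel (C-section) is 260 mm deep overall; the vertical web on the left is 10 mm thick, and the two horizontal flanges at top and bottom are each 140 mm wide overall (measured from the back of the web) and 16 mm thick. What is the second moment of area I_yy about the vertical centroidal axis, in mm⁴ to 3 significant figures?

I_yy ≈ 1.37 × 10⁷ mm⁴

Break the section into simple shapes (no overlaps), measuring from the bottom-left corner of the bounding box.
Web: 10 × 260, A = 2 600 mm², x = 5 mm, Ī = 21 667 mm⁴.
Top flange (beyond web): 130 × 16, A = 2 080 mm², x = 75 mm, Ī = 2 929 333 mm⁴.
Bottom flange (beyond web): 130 × 16, A = 2 080 mm², x = 75 mm, Ī = 2 929 333 mm⁴.
Centroid: x̄ = ΣA·x / ΣA = 48.077 mm.
Transfer each piece to the vertical centroidal axis using Ī + A·d² with d = x − 48.077:
  web: d = -43.077 mm → contributes +4 846 282 mm⁴
  top flange (beyond web): d = 26.923 mm → contributes +4 437 026 mm⁴
  bottom flange (beyond web): d = 26.923 mm → contributes +4 437 026 mm⁴
Total I = 13 720 333 mm⁴.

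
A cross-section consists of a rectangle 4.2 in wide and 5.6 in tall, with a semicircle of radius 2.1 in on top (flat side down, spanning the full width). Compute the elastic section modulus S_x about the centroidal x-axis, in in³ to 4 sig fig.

S_x ≈ 33.62 in³

Treat the section as a set of non-overlapping primitives; coordinates are from the bounding-box lower-left.
Rectangular body: 4.2 × 5.6, A = 23.52 in², y = 2.8 in, Ī = 61.4656 in⁴.
Semicircular cap: semicircle r = 2.1, A = 6.92721 in², y = 6.49127 in, Ī = 2.13456 in⁴.
Centroid: ȳ = ΣA·y / ΣA = 3.63982 in.
Transfer each piece to the centroidal x-axis using Ī + A·d² with d = y − 3.63982:
  rectangular body: d = -0.839821 in → contributes +78.0542 in⁴
  semicircular cap: d = 2.85145 in → contributes +58.458 in⁴
Total I = 136.512 in⁴.
Extreme fibre distance c = 4.06018 in; S = I/c = 33.6222 in³.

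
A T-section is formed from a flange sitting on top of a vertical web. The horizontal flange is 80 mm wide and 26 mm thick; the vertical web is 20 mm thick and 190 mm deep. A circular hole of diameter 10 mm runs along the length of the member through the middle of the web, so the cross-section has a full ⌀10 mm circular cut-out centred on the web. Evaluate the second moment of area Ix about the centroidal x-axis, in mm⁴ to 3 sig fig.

Ix ≈ 2.71 × 10⁷ mm⁴

Decompose the section into non-overlapping parts with the origin at the bottom-left of its bounding rectangle.
Flange: 80 × 26, A = 2 080 mm², y = 203 mm, Ī = 117 173 mm⁴.
Web: 20 × 190, A = 3 800 mm², y = 95 mm, Ī = 11 431 667 mm⁴.
Hole (subtracted): ⌀10, A = 78.54 mm², y = 95 mm, Ī = 490.87 mm⁴.
Centroid: ȳ = ΣA·y / ΣA = 133.72 mm.
Transfer each piece to the centroidal x-axis using Ī + A·d² with d = y − 133.72:
  flange: d = 69.279 mm → contributes +10 100 217 mm⁴
  web: d = -38.721 mm → contributes +17 129 151 mm⁴
  hole: d = -38.721 mm → contributes −118 249 mm⁴
Total I = 27 111 119 mm⁴.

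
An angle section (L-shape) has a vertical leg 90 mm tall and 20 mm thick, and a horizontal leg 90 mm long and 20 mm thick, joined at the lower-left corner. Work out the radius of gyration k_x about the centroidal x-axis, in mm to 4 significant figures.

k_x ≈ 26.38 mm

Split into non-overlapping primitives; take the origin at the lower-left of the bounding box.
Vertical leg: 20 × 90, A = 1 800 mm², y = 45 mm, Ī = 1 215 000 mm⁴.
Horizontal leg (remainder): 70 × 20, A = 1 400 mm², y = 10 mm, Ī = 46666.7 mm⁴.
Centroid: ȳ = ΣA·y / ΣA = 29.6875 mm.
Transfer each piece to the centroidal x-axis using Ī + A·d² with d = y − 29.6875:
  vertical leg: d = 15.3125 mm → contributes +1 637 051 mm⁴
  horizontal leg (remainder): d = -19.6875 mm → contributes +589 303 mm⁴
Total I = 2 226 354 mm⁴.
Radius of gyration: k = √(I/A) = √(2 226 354 / 3 200) = 26.3768 mm.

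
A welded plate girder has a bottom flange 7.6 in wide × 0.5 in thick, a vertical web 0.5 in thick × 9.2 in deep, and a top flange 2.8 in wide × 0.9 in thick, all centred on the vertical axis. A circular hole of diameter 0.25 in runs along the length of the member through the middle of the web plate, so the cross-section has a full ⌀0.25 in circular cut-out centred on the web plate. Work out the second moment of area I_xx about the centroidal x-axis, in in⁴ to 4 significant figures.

I_xx ≈ 183.4 in⁴

Decompose the section into non-overlapping parts with the origin at the bottom-left of its bounding rectangle.
Bottom plate: 7.6 × 0.5, A = 3.8 in², y = 0.25 in, Ī = 0.0791667 in⁴.
Web plate: 0.5 × 9.2, A = 4.6 in², y = 5.1 in, Ī = 32.4453 in⁴.
Top plate: 2.8 × 0.9, A = 2.52 in², y = 10.15 in, Ī = 0.1701 in⁴.
Hole (subtracted): ⌀0.25, A = 0.0490874 in², y = 5.1 in, Ī = 0.000191748 in⁴.
Centroid: ȳ = ΣA·y / ΣA = 4.5753 in.
Transfer each piece to the centroidal x-axis using Ī + A·d² with d = y − 4.5753:
  bottom plate: d = -4.3253 in → contributes +71.1703 in⁴
  web plate: d = 0.524703 in → contributes +33.7118 in⁴
  top plate: d = 5.5747 in → contributes +78.4849 in⁴
  hole: d = 0.524703 in → contributes −0.0137062 in⁴
Total I = 183.353 in⁴.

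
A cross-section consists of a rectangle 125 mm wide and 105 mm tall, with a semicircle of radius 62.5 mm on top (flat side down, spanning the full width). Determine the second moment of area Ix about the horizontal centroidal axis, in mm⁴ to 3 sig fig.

Ix ≈ 3.98 × 10⁷ mm⁴

Treat the section as a set of non-overlapping primitives; coordinates are from the bounding-box lower-left.
Rectangular body: 125 × 105, A = 13 125 mm², y = 52.5 mm, Ī = 12 058 594 mm⁴.
Semicircular cap: semicircle r = 62.5, A = 6135.9 mm², y = 131.53 mm, Ī = 1 674 758 mm⁴.
Centroid: ȳ = ΣA·y / ΣA = 77.675 mm.
Transfer each piece to the horizontal centroidal axis using Ī + A·d² with d = y − 77.675:
  rectangular body: d = -25.175 mm → contributes +20 377 055 mm⁴
  semicircular cap: d = 53.851 mm → contributes +19 468 300 mm⁴
Total I = 39 845 355 mm⁴.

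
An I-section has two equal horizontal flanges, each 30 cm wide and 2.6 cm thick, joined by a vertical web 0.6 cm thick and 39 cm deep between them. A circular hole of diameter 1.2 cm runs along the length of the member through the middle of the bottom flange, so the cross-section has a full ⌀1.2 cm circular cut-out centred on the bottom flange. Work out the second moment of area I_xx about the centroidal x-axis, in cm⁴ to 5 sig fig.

Decompose the section into non-overlapping parts with the origin at the bottom-left of its bounding rectangle.
Bottom flange: 30 × 2.6, A = 78 cm², y = 1.3 cm, Ī = 43.94 cm⁴.
Web: 0.6 × 39, A = 23.4 cm², y = 22.1 cm, Ī = 2965.95 cm⁴.
Top flange: 30 × 2.6, A = 78 cm², y = 42.9 cm, Ī = 43.94 cm⁴.
Hole (subtracted): ⌀1.2, A = 1.130973 cm², y = 1.3 cm, Ī = 0.1017876 cm⁴.
Centroid: ȳ = ΣA·y / ΣA = 22.23196 cm.
Transfer each piece to the centroidal x-axis using Ī + A·d² with d = y − 22.23196:
  bottom flange: d = -20.93196 cm → contributes +34219.4 cm⁴
  web: d = -0.1319592 cm → contributes +2966.357 cm⁴
  top flange: d = 20.66804 cm → contributes +33363.04 cm⁴
  hole: d = -20.93196 cm → contributes −495.6343 cm⁴
Total I = 70053.16 cm⁴.

I_xx ≈ 7.0053 × 10⁴ cm⁴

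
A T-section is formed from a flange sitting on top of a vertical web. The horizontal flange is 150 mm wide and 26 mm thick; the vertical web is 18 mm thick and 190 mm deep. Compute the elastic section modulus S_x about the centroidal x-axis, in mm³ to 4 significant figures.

S_x ≈ 2.082 × 10⁵ mm³

Treat the section as a set of non-overlapping primitives; coordinates are from the bounding-box lower-left.
Flange: 150 × 26, A = 3 900 mm², y = 203 mm, Ī = 219 700 mm⁴.
Web: 18 × 190, A = 3 420 mm², y = 95 mm, Ī = 10 288 500 mm⁴.
Centroid: ȳ = ΣA·y / ΣA = 152.541 mm.
Transfer each piece to the centroidal x-axis using Ī + A·d² with d = y − 152.541:
  flange: d = 50.459 mm → contributes +10 149 538 mm⁴
  web: d = -57.541 mm → contributes +21 612 000 mm⁴
Total I = 31 761 538 mm⁴.
Extreme fibre distance c = 152.541 mm; S = I/c = 208 216 mm³.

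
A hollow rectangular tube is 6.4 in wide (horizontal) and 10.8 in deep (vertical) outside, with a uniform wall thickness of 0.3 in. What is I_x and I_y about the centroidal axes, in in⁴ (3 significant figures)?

I_x ≈ 159 in⁴, I_y ≈ 70.1 in⁴

Decompose the section into non-overlapping parts with the origin at the bottom-left of its bounding rectangle.
Outer rectangle: 6.4 × 10.8, A = 69.12 in², y = 5.4 in, Ī = 671.85 in⁴.
Inner void (subtracted): 5.8 × 10.2, A = 59.16 in², y = 5.4 in, Ī = 512.92 in⁴.
By symmetry the centroid is at mid-height, ȳ = 5.4 in.
All pieces are centred on the centroidal x-axis, so I = ΣĪ (holes subtracted) = 158.93 in⁴.
Repeating about the centroidal y-axis gives I_y = 70.084 in⁴.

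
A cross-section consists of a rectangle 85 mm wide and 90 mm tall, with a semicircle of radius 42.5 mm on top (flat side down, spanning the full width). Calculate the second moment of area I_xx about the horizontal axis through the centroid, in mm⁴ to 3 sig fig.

Split into non-overlapping primitives; take the origin at the lower-left of the bounding box.
Rectangular body: 85 × 90, A = 7 650 mm², y = 45 mm, Ī = 5 163 750 mm⁴.
Semicircular cap: semicircle r = 42.5, A = 2837.3 mm², y = 108.04 mm, Ī = 358 086 mm⁴.
Centroid: ȳ = ΣA·y / ΣA = 62.054 mm.
Transfer each piece to the horizontal axis through the centroid using Ī + A·d² with d = y − 62.054:
  rectangular body: d = -17.054 mm → contributes +7 388 762 mm⁴
  semicircular cap: d = 45.983 mm → contributes +6 357 324 mm⁴
Total I = 13 746 086 mm⁴.

I_xx ≈ 1.37 × 10⁷ mm⁴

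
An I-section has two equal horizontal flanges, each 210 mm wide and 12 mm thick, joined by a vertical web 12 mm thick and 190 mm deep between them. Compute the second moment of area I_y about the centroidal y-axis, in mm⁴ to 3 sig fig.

Break the section into simple shapes (no overlaps), measuring from the bottom-left corner of the bounding box.
Bottom flange: 210 × 12, A = 2 520 mm², x = 105 mm, Ī = 9 261 000 mm⁴.
Web: 12 × 190, A = 2 280 mm², x = 105 mm, Ī = 27 360 mm⁴.
Top flange: 210 × 12, A = 2 520 mm², x = 105 mm, Ī = 9 261 000 mm⁴.
By symmetry the centroid is at mid-width, x̄ = 105 mm.
All pieces are centred on the centroidal y-axis, so I = ΣĪ = 18 549 360 mm⁴.

I_y ≈ 1.85 × 10⁷ mm⁴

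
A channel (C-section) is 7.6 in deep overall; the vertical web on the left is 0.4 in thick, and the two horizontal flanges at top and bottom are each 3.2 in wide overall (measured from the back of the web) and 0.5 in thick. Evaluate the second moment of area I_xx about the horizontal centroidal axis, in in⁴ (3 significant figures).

I_xx ≈ 50.0 in⁴

Split into non-overlapping primitives; take the origin at the lower-left of the bounding box.
Web: 0.4 × 7.6, A = 3.04 in², y = 3.8 in, Ī = 14.633 in⁴.
Top flange (beyond web): 2.8 × 0.5, A = 1.4 in², y = 7.35 in, Ī = 0.029167 in⁴.
Bottom flange (beyond web): 2.8 × 0.5, A = 1.4 in², y = 0.25 in, Ī = 0.029167 in⁴.
By symmetry the centroid is at mid-height, ȳ = 3.8 in.
Transfer each piece to the horizontal centroidal axis using Ī + A·d² with d = y − 3.8:
  web: d = 0 in → contributes +14.633 in⁴
  top flange (beyond web): d = 3.55 in → contributes +17.673 in⁴
  bottom flange (beyond web): d = -3.55 in → contributes +17.673 in⁴
Total I = 49.978 in⁴.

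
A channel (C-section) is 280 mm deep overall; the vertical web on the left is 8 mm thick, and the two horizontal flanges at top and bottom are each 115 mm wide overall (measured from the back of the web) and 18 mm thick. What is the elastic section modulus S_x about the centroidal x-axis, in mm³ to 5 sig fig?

S_x ≈ 5.7745 × 10⁵ mm³

Break the section into simple shapes (no overlaps), measuring from the bottom-left corner of the bounding box.
Web: 8 × 280, A = 2 240 mm², y = 140 mm, Ī = 14 634 667 mm⁴.
Top flange (beyond web): 107 × 18, A = 1 926 mm², y = 271 mm, Ī = 52 002 mm⁴.
Bottom flange (beyond web): 107 × 18, A = 1 926 mm², y = 9 mm, Ī = 52 002 mm⁴.
By symmetry the centroid is at mid-height, ȳ = 140 mm.
Transfer each piece to the centroidal x-axis using Ī + A·d² with d = y − 140:
  web: d = 0 mm → contributes +14 634 667 mm⁴
  top flange (beyond web): d = 131 mm → contributes +33 104 088 mm⁴
  bottom flange (beyond web): d = -131 mm → contributes +33 104 088 mm⁴
Total I = 80 842 843 mm⁴.
Extreme fibre distance c = 140 mm; S = I/c = 577448.9 mm³.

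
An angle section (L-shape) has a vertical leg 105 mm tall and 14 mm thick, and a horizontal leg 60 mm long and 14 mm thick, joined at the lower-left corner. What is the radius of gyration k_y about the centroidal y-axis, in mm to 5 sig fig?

Treat the section as a set of non-overlapping primitives; coordinates are from the bounding-box lower-left.
Vertical leg: 14 × 105, A = 1 470 mm², x = 7 mm, Ī = 24 010 mm⁴.
Horizontal leg (remainder): 46 × 14, A = 644 mm², x = 37 mm, Ī = 113558.7 mm⁴.
Centroid: x̄ = ΣA·x / ΣA = 16.13907 mm.
Transfer each piece to the centroidal y-axis using Ī + A·d² with d = x − 16.13907:
  vertical leg: d = -9.139073 mm → contributes +146788.3 mm⁴
  horizontal leg (remainder): d = 20.86093 mm → contributes +393813.5 mm⁴
Total I = 540601.8 mm⁴.
Radius of gyration: k = √(I/A) = √(540601.8 / 2 114) = 15.99139 mm.

k_y ≈ 15.991 mm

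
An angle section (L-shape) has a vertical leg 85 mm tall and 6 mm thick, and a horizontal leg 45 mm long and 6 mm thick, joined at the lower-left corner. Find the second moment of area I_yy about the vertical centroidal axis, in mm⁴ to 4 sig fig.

Split into non-overlapping primitives; take the origin at the lower-left of the bounding box.
Vertical leg: 6 × 85, A = 510 mm², x = 3 mm, Ī = 1 530 mm⁴.
Horizontal leg (remainder): 39 × 6, A = 234 mm², x = 25.5 mm, Ī = 29659.5 mm⁴.
Centroid: x̄ = ΣA·x / ΣA = 10.0766 mm.
Transfer each piece to the vertical centroidal axis using Ī + A·d² with d = x − 10.0766:
  vertical leg: d = -7.07661 mm → contributes +27 070 mm⁴
  horizontal leg (remainder): d = 15.4234 mm → contributes +85323.6 mm⁴
Total I = 112 394 mm⁴.

I_yy ≈ 1.124 × 10⁵ mm⁴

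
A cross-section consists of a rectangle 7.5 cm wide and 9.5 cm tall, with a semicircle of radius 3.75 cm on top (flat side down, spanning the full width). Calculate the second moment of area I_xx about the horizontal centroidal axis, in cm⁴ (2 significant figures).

I_xx ≈ 1200 cm⁴

Decompose the section into non-overlapping parts with the origin at the bottom-left of its bounding rectangle.
Rectangular body: 7.5 × 9.5, A = 71.25 cm², y = 4.75 cm, Ī = 535.9 cm⁴.
Semicircular cap: semicircle r = 3.75, A = 22.09 cm², y = 11.09 cm, Ī = 21.7 cm⁴.
Centroid: ȳ = ΣA·y / ΣA = 6.251 cm.
Transfer each piece to the horizontal centroidal axis using Ī + A·d² with d = y − 6.251:
  rectangular body: d = -1.501 cm → contributes +696.3 cm⁴
  semicircular cap: d = 4.841 cm → contributes +539.3 cm⁴
Total I = 1 236 cm⁴.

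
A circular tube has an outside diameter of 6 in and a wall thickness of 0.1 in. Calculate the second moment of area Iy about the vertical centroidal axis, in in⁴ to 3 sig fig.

Break the section into simple shapes (no overlaps), measuring from the bottom-left corner of the bounding box.
Outer circle: ⌀6, A = 28.274 in², x = 3 in, Ī = 63.617 in⁴.
Bore (subtracted): ⌀5.8, A = 26.421 in², x = 3 in, Ī = 55.55 in⁴.
By symmetry the centroid is at mid-width, x̄ = 3 in.
All pieces are centred on the vertical centroidal axis, so I = ΣĪ (holes subtracted) = 8.0675 in⁴.

Iy ≈ 8.07 in⁴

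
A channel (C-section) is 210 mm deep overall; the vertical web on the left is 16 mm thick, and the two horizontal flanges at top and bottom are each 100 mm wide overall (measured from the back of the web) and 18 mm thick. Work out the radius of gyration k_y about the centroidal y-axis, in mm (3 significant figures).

k_y ≈ 30.2 mm

Treat the section as a set of non-overlapping primitives; coordinates are from the bounding-box lower-left.
Web: 16 × 210, A = 3 360 mm², x = 8 mm, Ī = 71 680 mm⁴.
Top flange (beyond web): 84 × 18, A = 1 512 mm², x = 58 mm, Ī = 889 056 mm⁴.
Bottom flange (beyond web): 84 × 18, A = 1 512 mm², x = 58 mm, Ī = 889 056 mm⁴.
Centroid: x̄ = ΣA·x / ΣA = 31.684 mm.
Transfer each piece to the centroidal y-axis using Ī + A·d² with d = x − 31.684:
  web: d = -23.684 mm → contributes +1 956 445 mm⁴
  top flange (beyond web): d = 26.316 mm → contributes +1 936 147 mm⁴
  bottom flange (beyond web): d = 26.316 mm → contributes +1 936 147 mm⁴
Total I = 5 828 739 mm⁴.
Radius of gyration: k = √(I/A) = √(5 828 739 / 6 384) = 30.216 mm.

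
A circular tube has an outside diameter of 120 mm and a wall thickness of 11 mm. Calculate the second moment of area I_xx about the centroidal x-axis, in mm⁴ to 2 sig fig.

I_xx ≈ 5.7 × 10⁶ mm⁴

Split into non-overlapping primitives; take the origin at the lower-left of the bounding box.
Outer circle: ⌀120, A = 11 310 mm², y = 60 mm, Ī = 10 178 760 mm⁴.
Bore (subtracted): ⌀98, A = 7 543 mm², y = 60 mm, Ī = 4 527 664 mm⁴.
By symmetry the centroid is at mid-height, ȳ = 60 mm.
All pieces are centred on the centroidal x-axis, so I = ΣĪ (holes subtracted) = 5 651 096 mm⁴.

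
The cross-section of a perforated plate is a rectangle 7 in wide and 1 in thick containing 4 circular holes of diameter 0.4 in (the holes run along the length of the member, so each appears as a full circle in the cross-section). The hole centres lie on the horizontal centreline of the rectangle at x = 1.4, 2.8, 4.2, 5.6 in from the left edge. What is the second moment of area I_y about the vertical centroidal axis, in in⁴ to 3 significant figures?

I_y ≈ 27.3 in⁴

Treat the section as a set of non-overlapping primitives; coordinates are from the bounding-box lower-left.
Plate: 7 × 1, A = 7 in², x = 3.5 in, Ī = 28.583 in⁴.
Hole 1 (subtracted): ⌀0.4, A = 0.12566 in², x = 1.4 in, Ī = 0.0012566 in⁴.
Hole 2 (subtracted): ⌀0.4, A = 0.12566 in², x = 2.8 in, Ī = 0.0012566 in⁴.
Hole 3 (subtracted): ⌀0.4, A = 0.12566 in², x = 4.2 in, Ī = 0.0012566 in⁴.
Hole 4 (subtracted): ⌀0.4, A = 0.12566 in², x = 5.6 in, Ī = 0.0012566 in⁴.
By symmetry the centroid is at mid-width, x̄ = 3.5 in.
Transfer each piece to the vertical centroidal axis using Ī + A·d² with d = x − 3.5:
  plate: d = 0 in → contributes +28.583 in⁴
  hole 1: d = -2.1 in → contributes −0.55543 in⁴
  hole 2: d = -0.7 in → contributes −0.062832 in⁴
  hole 3: d = 0.7 in → contributes −0.062832 in⁴
  hole 4: d = 2.1 in → contributes −0.55543 in⁴
Total I = 27.347 in⁴.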